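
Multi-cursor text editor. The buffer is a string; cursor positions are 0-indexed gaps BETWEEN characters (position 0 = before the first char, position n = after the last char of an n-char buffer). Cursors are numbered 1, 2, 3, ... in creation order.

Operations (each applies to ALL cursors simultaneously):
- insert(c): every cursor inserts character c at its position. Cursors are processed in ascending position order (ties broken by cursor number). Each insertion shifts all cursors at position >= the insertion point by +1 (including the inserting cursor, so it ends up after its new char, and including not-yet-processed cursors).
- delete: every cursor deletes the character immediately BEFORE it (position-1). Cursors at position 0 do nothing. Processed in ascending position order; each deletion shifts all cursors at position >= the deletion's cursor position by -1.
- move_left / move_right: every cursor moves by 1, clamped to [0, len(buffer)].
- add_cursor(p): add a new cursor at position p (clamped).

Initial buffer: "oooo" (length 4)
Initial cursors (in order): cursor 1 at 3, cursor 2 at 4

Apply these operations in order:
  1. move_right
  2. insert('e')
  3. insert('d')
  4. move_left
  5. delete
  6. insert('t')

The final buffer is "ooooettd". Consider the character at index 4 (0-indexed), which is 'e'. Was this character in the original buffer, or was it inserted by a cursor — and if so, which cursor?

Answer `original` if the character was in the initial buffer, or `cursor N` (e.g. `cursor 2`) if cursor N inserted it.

Answer: cursor 1

Derivation:
After op 1 (move_right): buffer="oooo" (len 4), cursors c1@4 c2@4, authorship ....
After op 2 (insert('e')): buffer="ooooee" (len 6), cursors c1@6 c2@6, authorship ....12
After op 3 (insert('d')): buffer="ooooeedd" (len 8), cursors c1@8 c2@8, authorship ....1212
After op 4 (move_left): buffer="ooooeedd" (len 8), cursors c1@7 c2@7, authorship ....1212
After op 5 (delete): buffer="ooooed" (len 6), cursors c1@5 c2@5, authorship ....12
After op 6 (insert('t')): buffer="ooooettd" (len 8), cursors c1@7 c2@7, authorship ....1122
Authorship (.=original, N=cursor N): . . . . 1 1 2 2
Index 4: author = 1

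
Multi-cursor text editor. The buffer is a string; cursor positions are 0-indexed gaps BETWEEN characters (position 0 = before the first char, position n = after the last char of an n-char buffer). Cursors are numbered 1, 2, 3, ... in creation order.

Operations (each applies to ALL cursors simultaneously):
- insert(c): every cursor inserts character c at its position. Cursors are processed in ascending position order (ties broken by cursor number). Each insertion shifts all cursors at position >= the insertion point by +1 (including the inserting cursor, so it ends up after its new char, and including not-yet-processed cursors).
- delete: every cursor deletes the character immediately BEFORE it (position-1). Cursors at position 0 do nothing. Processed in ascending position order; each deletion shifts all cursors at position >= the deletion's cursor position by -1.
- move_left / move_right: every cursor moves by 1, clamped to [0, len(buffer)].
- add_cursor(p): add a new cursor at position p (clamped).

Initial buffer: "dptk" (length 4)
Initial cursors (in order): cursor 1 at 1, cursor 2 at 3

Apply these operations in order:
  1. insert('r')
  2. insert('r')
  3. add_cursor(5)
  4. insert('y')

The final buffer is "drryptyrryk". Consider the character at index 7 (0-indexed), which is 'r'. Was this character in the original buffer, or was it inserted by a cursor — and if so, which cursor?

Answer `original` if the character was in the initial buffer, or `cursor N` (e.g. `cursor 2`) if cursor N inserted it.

Answer: cursor 2

Derivation:
After op 1 (insert('r')): buffer="drptrk" (len 6), cursors c1@2 c2@5, authorship .1..2.
After op 2 (insert('r')): buffer="drrptrrk" (len 8), cursors c1@3 c2@7, authorship .11..22.
After op 3 (add_cursor(5)): buffer="drrptrrk" (len 8), cursors c1@3 c3@5 c2@7, authorship .11..22.
After op 4 (insert('y')): buffer="drryptyrryk" (len 11), cursors c1@4 c3@7 c2@10, authorship .111..3222.
Authorship (.=original, N=cursor N): . 1 1 1 . . 3 2 2 2 .
Index 7: author = 2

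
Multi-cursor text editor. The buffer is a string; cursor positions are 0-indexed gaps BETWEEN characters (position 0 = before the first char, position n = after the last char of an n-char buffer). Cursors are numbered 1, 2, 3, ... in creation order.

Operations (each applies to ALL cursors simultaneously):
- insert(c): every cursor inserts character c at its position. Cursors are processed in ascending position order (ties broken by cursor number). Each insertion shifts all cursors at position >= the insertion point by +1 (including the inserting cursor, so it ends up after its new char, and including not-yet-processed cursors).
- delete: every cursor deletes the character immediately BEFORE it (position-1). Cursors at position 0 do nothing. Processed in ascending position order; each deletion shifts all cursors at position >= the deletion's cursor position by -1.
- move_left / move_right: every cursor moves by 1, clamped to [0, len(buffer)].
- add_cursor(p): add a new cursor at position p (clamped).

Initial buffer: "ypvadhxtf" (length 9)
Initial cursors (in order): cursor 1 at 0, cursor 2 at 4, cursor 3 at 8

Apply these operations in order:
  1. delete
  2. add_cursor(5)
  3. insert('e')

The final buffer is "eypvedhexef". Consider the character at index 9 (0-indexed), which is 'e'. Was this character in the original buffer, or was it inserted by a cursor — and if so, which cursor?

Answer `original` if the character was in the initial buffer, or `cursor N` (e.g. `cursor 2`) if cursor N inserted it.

Answer: cursor 3

Derivation:
After op 1 (delete): buffer="ypvdhxf" (len 7), cursors c1@0 c2@3 c3@6, authorship .......
After op 2 (add_cursor(5)): buffer="ypvdhxf" (len 7), cursors c1@0 c2@3 c4@5 c3@6, authorship .......
After op 3 (insert('e')): buffer="eypvedhexef" (len 11), cursors c1@1 c2@5 c4@8 c3@10, authorship 1...2..4.3.
Authorship (.=original, N=cursor N): 1 . . . 2 . . 4 . 3 .
Index 9: author = 3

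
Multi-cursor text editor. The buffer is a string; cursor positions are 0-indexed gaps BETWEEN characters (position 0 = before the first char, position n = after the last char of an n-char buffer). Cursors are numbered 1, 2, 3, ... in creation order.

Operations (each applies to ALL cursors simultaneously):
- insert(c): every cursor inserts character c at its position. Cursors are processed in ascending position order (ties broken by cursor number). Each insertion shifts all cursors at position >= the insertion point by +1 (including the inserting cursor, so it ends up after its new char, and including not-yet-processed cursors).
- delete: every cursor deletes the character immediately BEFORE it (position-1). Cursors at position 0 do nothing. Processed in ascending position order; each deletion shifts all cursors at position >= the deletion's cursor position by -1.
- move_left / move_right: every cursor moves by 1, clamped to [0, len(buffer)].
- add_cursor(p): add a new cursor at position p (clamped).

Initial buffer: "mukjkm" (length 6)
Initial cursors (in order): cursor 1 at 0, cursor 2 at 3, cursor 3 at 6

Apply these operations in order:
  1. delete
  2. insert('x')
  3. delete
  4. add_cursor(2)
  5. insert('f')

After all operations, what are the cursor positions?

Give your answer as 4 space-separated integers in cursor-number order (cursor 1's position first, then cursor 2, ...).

Answer: 1 5 8 5

Derivation:
After op 1 (delete): buffer="mujk" (len 4), cursors c1@0 c2@2 c3@4, authorship ....
After op 2 (insert('x')): buffer="xmuxjkx" (len 7), cursors c1@1 c2@4 c3@7, authorship 1..2..3
After op 3 (delete): buffer="mujk" (len 4), cursors c1@0 c2@2 c3@4, authorship ....
After op 4 (add_cursor(2)): buffer="mujk" (len 4), cursors c1@0 c2@2 c4@2 c3@4, authorship ....
After op 5 (insert('f')): buffer="fmuffjkf" (len 8), cursors c1@1 c2@5 c4@5 c3@8, authorship 1..24..3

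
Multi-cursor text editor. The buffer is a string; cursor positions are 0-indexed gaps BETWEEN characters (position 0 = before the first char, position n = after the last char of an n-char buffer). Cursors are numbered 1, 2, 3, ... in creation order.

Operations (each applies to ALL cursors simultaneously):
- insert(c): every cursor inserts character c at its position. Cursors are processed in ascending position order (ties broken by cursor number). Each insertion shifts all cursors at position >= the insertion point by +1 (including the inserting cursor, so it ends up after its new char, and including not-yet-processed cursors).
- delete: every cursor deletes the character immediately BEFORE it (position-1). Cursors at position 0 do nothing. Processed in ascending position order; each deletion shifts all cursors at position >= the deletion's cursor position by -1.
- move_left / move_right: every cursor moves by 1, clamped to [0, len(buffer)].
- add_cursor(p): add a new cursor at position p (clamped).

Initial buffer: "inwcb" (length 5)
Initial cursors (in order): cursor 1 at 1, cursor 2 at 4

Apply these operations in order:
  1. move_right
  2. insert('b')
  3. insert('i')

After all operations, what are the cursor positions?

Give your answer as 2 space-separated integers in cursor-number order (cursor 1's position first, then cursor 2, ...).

After op 1 (move_right): buffer="inwcb" (len 5), cursors c1@2 c2@5, authorship .....
After op 2 (insert('b')): buffer="inbwcbb" (len 7), cursors c1@3 c2@7, authorship ..1...2
After op 3 (insert('i')): buffer="inbiwcbbi" (len 9), cursors c1@4 c2@9, authorship ..11...22

Answer: 4 9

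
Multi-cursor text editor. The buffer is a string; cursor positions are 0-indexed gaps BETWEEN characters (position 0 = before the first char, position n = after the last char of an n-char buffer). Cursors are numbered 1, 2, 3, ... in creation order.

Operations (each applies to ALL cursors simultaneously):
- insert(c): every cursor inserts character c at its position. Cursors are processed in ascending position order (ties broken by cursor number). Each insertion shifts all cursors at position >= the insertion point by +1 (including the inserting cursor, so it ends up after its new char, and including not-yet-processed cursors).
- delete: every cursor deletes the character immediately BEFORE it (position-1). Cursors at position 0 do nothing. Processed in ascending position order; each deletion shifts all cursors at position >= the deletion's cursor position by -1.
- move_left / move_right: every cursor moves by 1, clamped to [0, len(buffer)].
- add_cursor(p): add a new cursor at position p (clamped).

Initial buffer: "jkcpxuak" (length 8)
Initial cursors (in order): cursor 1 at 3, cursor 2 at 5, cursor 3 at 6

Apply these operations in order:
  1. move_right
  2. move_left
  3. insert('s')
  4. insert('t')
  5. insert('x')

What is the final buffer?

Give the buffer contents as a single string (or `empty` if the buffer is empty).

After op 1 (move_right): buffer="jkcpxuak" (len 8), cursors c1@4 c2@6 c3@7, authorship ........
After op 2 (move_left): buffer="jkcpxuak" (len 8), cursors c1@3 c2@5 c3@6, authorship ........
After op 3 (insert('s')): buffer="jkcspxsusak" (len 11), cursors c1@4 c2@7 c3@9, authorship ...1..2.3..
After op 4 (insert('t')): buffer="jkcstpxstustak" (len 14), cursors c1@5 c2@9 c3@12, authorship ...11..22.33..
After op 5 (insert('x')): buffer="jkcstxpxstxustxak" (len 17), cursors c1@6 c2@11 c3@15, authorship ...111..222.333..

Answer: jkcstxpxstxustxak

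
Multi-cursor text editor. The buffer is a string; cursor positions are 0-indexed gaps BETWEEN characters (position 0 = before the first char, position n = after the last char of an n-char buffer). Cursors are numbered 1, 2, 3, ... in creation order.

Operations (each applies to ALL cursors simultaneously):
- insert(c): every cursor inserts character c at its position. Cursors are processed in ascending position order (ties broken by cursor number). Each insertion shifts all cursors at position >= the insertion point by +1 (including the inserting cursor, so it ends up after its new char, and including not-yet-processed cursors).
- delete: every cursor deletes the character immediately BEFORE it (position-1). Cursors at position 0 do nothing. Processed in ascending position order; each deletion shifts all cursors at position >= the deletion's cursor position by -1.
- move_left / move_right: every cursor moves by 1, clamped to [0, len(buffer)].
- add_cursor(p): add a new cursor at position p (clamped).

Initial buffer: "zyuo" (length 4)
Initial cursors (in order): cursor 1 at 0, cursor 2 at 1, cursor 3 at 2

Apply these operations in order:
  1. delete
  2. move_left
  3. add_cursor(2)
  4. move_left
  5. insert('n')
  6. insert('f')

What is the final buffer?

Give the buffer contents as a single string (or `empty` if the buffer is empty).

After op 1 (delete): buffer="uo" (len 2), cursors c1@0 c2@0 c3@0, authorship ..
After op 2 (move_left): buffer="uo" (len 2), cursors c1@0 c2@0 c3@0, authorship ..
After op 3 (add_cursor(2)): buffer="uo" (len 2), cursors c1@0 c2@0 c3@0 c4@2, authorship ..
After op 4 (move_left): buffer="uo" (len 2), cursors c1@0 c2@0 c3@0 c4@1, authorship ..
After op 5 (insert('n')): buffer="nnnuno" (len 6), cursors c1@3 c2@3 c3@3 c4@5, authorship 123.4.
After op 6 (insert('f')): buffer="nnnfffunfo" (len 10), cursors c1@6 c2@6 c3@6 c4@9, authorship 123123.44.

Answer: nnnfffunfo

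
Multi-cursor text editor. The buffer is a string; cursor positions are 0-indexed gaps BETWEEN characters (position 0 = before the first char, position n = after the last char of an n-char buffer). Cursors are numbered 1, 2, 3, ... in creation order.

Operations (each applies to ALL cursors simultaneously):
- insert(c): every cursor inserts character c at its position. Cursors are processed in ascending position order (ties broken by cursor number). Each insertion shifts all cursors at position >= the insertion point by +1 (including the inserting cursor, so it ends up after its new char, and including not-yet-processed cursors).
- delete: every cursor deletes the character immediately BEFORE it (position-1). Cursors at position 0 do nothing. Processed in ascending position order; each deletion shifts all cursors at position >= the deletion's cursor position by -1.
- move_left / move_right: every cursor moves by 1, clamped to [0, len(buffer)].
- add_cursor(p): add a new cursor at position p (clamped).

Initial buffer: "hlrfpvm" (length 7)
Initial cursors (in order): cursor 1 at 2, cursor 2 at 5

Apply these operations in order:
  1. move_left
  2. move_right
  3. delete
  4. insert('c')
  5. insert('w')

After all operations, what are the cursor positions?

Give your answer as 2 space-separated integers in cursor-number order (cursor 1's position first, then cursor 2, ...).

After op 1 (move_left): buffer="hlrfpvm" (len 7), cursors c1@1 c2@4, authorship .......
After op 2 (move_right): buffer="hlrfpvm" (len 7), cursors c1@2 c2@5, authorship .......
After op 3 (delete): buffer="hrfvm" (len 5), cursors c1@1 c2@3, authorship .....
After op 4 (insert('c')): buffer="hcrfcvm" (len 7), cursors c1@2 c2@5, authorship .1..2..
After op 5 (insert('w')): buffer="hcwrfcwvm" (len 9), cursors c1@3 c2@7, authorship .11..22..

Answer: 3 7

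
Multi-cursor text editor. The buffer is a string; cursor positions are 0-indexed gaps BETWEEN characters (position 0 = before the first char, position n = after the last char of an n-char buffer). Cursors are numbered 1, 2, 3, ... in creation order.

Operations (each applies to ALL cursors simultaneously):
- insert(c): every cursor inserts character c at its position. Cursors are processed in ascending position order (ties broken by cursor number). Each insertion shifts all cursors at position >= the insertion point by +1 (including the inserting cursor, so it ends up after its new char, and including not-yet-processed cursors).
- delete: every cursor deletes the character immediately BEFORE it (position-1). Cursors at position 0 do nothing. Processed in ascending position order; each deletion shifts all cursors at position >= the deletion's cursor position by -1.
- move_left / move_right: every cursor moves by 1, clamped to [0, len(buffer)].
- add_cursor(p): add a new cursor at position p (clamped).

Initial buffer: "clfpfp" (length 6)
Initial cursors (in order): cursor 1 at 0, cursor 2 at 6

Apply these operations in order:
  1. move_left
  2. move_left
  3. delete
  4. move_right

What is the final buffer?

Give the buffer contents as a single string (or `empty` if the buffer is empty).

Answer: clffp

Derivation:
After op 1 (move_left): buffer="clfpfp" (len 6), cursors c1@0 c2@5, authorship ......
After op 2 (move_left): buffer="clfpfp" (len 6), cursors c1@0 c2@4, authorship ......
After op 3 (delete): buffer="clffp" (len 5), cursors c1@0 c2@3, authorship .....
After op 4 (move_right): buffer="clffp" (len 5), cursors c1@1 c2@4, authorship .....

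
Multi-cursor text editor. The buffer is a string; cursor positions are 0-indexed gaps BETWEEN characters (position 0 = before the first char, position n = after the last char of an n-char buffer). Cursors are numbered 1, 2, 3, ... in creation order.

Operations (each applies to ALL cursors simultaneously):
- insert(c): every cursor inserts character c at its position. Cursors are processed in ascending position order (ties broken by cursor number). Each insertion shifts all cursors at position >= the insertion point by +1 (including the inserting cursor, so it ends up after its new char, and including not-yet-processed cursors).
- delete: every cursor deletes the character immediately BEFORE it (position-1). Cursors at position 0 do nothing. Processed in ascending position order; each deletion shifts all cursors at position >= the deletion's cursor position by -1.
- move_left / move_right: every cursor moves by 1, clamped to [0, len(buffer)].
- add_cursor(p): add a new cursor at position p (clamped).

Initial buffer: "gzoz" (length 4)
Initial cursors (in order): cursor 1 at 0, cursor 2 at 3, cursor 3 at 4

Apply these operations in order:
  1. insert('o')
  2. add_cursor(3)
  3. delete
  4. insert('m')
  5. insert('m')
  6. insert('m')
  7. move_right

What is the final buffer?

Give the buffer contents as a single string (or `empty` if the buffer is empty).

After op 1 (insert('o')): buffer="ogzoozo" (len 7), cursors c1@1 c2@5 c3@7, authorship 1...2.3
After op 2 (add_cursor(3)): buffer="ogzoozo" (len 7), cursors c1@1 c4@3 c2@5 c3@7, authorship 1...2.3
After op 3 (delete): buffer="goz" (len 3), cursors c1@0 c4@1 c2@2 c3@3, authorship ...
After op 4 (insert('m')): buffer="mgmomzm" (len 7), cursors c1@1 c4@3 c2@5 c3@7, authorship 1.4.2.3
After op 5 (insert('m')): buffer="mmgmmommzmm" (len 11), cursors c1@2 c4@5 c2@8 c3@11, authorship 11.44.22.33
After op 6 (insert('m')): buffer="mmmgmmmommmzmmm" (len 15), cursors c1@3 c4@7 c2@11 c3@15, authorship 111.444.222.333
After op 7 (move_right): buffer="mmmgmmmommmzmmm" (len 15), cursors c1@4 c4@8 c2@12 c3@15, authorship 111.444.222.333

Answer: mmmgmmmommmzmmm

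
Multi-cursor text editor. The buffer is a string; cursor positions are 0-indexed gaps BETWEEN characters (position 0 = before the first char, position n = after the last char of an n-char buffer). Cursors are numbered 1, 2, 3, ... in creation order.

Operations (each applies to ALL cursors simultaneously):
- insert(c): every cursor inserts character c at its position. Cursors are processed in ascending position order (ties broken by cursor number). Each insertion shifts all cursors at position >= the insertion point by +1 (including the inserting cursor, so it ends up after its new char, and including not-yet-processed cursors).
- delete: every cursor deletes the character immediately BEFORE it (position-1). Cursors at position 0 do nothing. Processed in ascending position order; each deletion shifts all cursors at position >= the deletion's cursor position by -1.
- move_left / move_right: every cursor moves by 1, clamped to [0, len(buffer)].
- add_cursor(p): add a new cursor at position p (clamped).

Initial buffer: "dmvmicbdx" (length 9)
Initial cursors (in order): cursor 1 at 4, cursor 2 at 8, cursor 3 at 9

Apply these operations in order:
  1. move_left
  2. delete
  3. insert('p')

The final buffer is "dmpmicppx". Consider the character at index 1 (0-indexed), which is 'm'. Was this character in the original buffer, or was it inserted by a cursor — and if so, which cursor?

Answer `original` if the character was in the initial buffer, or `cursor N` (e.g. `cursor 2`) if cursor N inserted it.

Answer: original

Derivation:
After op 1 (move_left): buffer="dmvmicbdx" (len 9), cursors c1@3 c2@7 c3@8, authorship .........
After op 2 (delete): buffer="dmmicx" (len 6), cursors c1@2 c2@5 c3@5, authorship ......
After op 3 (insert('p')): buffer="dmpmicppx" (len 9), cursors c1@3 c2@8 c3@8, authorship ..1...23.
Authorship (.=original, N=cursor N): . . 1 . . . 2 3 .
Index 1: author = original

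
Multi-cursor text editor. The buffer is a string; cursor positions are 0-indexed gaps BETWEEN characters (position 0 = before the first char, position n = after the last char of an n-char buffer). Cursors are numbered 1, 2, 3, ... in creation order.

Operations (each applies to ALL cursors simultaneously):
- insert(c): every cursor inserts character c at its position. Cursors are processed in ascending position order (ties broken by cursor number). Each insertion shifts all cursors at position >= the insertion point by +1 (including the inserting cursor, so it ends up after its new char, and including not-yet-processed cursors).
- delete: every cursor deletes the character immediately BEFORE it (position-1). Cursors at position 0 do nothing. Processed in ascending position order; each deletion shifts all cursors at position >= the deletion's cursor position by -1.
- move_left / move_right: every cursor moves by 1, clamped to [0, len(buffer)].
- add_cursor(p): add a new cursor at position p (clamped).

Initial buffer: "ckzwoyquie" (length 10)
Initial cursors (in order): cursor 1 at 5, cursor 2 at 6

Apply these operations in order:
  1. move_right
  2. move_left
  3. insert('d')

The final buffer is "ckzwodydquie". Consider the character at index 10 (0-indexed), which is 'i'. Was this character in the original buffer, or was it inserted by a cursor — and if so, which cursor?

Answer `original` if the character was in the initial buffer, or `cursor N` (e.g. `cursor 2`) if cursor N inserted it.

Answer: original

Derivation:
After op 1 (move_right): buffer="ckzwoyquie" (len 10), cursors c1@6 c2@7, authorship ..........
After op 2 (move_left): buffer="ckzwoyquie" (len 10), cursors c1@5 c2@6, authorship ..........
After op 3 (insert('d')): buffer="ckzwodydquie" (len 12), cursors c1@6 c2@8, authorship .....1.2....
Authorship (.=original, N=cursor N): . . . . . 1 . 2 . . . .
Index 10: author = original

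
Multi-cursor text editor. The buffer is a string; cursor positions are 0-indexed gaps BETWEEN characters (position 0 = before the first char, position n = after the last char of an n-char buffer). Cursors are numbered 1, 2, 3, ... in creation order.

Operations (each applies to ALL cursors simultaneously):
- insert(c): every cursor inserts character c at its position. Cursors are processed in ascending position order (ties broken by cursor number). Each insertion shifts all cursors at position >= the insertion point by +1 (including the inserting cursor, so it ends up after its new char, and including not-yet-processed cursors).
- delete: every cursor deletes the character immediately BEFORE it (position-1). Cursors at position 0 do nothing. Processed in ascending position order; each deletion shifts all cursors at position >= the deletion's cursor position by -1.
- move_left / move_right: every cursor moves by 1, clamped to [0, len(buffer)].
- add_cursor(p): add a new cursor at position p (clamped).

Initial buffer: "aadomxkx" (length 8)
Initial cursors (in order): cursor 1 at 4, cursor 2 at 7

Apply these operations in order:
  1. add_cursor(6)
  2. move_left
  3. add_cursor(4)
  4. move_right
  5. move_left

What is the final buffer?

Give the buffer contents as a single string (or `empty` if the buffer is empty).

Answer: aadomxkx

Derivation:
After op 1 (add_cursor(6)): buffer="aadomxkx" (len 8), cursors c1@4 c3@6 c2@7, authorship ........
After op 2 (move_left): buffer="aadomxkx" (len 8), cursors c1@3 c3@5 c2@6, authorship ........
After op 3 (add_cursor(4)): buffer="aadomxkx" (len 8), cursors c1@3 c4@4 c3@5 c2@6, authorship ........
After op 4 (move_right): buffer="aadomxkx" (len 8), cursors c1@4 c4@5 c3@6 c2@7, authorship ........
After op 5 (move_left): buffer="aadomxkx" (len 8), cursors c1@3 c4@4 c3@5 c2@6, authorship ........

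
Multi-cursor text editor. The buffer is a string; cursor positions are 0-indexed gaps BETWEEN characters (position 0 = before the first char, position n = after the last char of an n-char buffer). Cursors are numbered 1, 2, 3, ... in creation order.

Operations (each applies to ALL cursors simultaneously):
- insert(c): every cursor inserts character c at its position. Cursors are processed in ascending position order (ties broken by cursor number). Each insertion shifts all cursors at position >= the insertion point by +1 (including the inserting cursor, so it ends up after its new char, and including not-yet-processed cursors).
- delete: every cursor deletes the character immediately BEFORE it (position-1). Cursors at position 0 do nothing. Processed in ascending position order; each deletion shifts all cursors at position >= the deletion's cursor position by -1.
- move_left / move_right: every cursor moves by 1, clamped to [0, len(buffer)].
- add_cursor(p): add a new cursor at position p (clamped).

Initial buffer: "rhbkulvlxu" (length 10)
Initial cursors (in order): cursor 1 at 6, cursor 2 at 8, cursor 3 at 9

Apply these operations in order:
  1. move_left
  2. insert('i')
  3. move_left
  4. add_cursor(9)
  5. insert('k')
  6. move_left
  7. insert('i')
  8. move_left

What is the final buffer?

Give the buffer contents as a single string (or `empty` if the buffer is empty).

After op 1 (move_left): buffer="rhbkulvlxu" (len 10), cursors c1@5 c2@7 c3@8, authorship ..........
After op 2 (insert('i')): buffer="rhbkuilvilixu" (len 13), cursors c1@6 c2@9 c3@11, authorship .....1..2.3..
After op 3 (move_left): buffer="rhbkuilvilixu" (len 13), cursors c1@5 c2@8 c3@10, authorship .....1..2.3..
After op 4 (add_cursor(9)): buffer="rhbkuilvilixu" (len 13), cursors c1@5 c2@8 c4@9 c3@10, authorship .....1..2.3..
After op 5 (insert('k')): buffer="rhbkukilvkiklkixu" (len 17), cursors c1@6 c2@10 c4@12 c3@14, authorship .....11..224.33..
After op 6 (move_left): buffer="rhbkukilvkiklkixu" (len 17), cursors c1@5 c2@9 c4@11 c3@13, authorship .....11..224.33..
After op 7 (insert('i')): buffer="rhbkuikilvikiiklikixu" (len 21), cursors c1@6 c2@11 c4@14 c3@17, authorship .....111..22244.333..
After op 8 (move_left): buffer="rhbkuikilvikiiklikixu" (len 21), cursors c1@5 c2@10 c4@13 c3@16, authorship .....111..22244.333..

Answer: rhbkuikilvikiiklikixu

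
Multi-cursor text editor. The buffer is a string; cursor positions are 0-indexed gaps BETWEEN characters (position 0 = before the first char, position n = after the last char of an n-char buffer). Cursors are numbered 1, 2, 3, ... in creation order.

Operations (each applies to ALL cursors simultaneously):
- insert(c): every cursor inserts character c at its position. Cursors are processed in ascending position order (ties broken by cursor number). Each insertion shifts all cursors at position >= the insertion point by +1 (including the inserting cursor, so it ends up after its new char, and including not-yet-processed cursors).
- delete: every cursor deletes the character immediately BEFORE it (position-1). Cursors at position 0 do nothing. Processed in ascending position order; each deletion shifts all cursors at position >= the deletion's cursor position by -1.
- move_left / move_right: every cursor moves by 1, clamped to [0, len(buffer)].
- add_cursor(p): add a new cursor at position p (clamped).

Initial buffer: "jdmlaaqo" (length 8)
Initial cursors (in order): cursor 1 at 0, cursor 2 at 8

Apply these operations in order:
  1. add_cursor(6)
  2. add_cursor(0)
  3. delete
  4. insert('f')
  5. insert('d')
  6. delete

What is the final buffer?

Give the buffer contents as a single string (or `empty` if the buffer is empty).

After op 1 (add_cursor(6)): buffer="jdmlaaqo" (len 8), cursors c1@0 c3@6 c2@8, authorship ........
After op 2 (add_cursor(0)): buffer="jdmlaaqo" (len 8), cursors c1@0 c4@0 c3@6 c2@8, authorship ........
After op 3 (delete): buffer="jdmlaq" (len 6), cursors c1@0 c4@0 c3@5 c2@6, authorship ......
After op 4 (insert('f')): buffer="ffjdmlafqf" (len 10), cursors c1@2 c4@2 c3@8 c2@10, authorship 14.....3.2
After op 5 (insert('d')): buffer="ffddjdmlafdqfd" (len 14), cursors c1@4 c4@4 c3@11 c2@14, authorship 1414.....33.22
After op 6 (delete): buffer="ffjdmlafqf" (len 10), cursors c1@2 c4@2 c3@8 c2@10, authorship 14.....3.2

Answer: ffjdmlafqf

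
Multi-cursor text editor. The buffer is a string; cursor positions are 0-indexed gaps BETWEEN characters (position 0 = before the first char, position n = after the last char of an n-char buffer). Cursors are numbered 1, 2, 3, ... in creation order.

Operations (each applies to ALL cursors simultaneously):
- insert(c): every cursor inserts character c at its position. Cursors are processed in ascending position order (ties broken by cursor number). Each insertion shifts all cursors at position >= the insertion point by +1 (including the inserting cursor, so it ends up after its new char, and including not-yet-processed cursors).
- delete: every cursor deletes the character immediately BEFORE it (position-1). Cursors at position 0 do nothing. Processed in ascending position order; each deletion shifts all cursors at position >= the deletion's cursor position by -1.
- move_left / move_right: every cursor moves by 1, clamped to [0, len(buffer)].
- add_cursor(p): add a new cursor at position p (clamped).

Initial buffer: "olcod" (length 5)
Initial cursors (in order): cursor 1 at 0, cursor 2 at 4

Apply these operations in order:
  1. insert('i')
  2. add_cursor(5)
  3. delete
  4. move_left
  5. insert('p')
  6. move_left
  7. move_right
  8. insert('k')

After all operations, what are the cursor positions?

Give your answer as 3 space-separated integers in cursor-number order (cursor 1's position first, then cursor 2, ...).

Answer: 2 8 8

Derivation:
After op 1 (insert('i')): buffer="iolcoid" (len 7), cursors c1@1 c2@6, authorship 1....2.
After op 2 (add_cursor(5)): buffer="iolcoid" (len 7), cursors c1@1 c3@5 c2@6, authorship 1....2.
After op 3 (delete): buffer="olcd" (len 4), cursors c1@0 c2@3 c3@3, authorship ....
After op 4 (move_left): buffer="olcd" (len 4), cursors c1@0 c2@2 c3@2, authorship ....
After op 5 (insert('p')): buffer="polppcd" (len 7), cursors c1@1 c2@5 c3@5, authorship 1..23..
After op 6 (move_left): buffer="polppcd" (len 7), cursors c1@0 c2@4 c3@4, authorship 1..23..
After op 7 (move_right): buffer="polppcd" (len 7), cursors c1@1 c2@5 c3@5, authorship 1..23..
After op 8 (insert('k')): buffer="pkolppkkcd" (len 10), cursors c1@2 c2@8 c3@8, authorship 11..2323..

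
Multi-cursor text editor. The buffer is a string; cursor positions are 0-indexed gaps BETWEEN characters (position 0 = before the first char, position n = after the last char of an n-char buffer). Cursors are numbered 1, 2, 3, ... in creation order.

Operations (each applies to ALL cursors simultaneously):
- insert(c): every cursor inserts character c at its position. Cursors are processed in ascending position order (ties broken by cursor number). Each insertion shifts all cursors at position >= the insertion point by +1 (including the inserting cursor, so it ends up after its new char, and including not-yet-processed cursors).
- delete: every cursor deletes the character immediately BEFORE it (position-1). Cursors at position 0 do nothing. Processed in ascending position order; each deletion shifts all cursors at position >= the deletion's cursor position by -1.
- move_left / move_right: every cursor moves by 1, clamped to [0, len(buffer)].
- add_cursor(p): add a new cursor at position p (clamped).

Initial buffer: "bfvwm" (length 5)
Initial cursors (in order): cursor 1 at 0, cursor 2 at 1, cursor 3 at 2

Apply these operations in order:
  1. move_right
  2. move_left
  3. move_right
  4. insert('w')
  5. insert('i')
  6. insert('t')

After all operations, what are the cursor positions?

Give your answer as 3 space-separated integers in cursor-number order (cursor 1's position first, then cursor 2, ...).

Answer: 4 8 12

Derivation:
After op 1 (move_right): buffer="bfvwm" (len 5), cursors c1@1 c2@2 c3@3, authorship .....
After op 2 (move_left): buffer="bfvwm" (len 5), cursors c1@0 c2@1 c3@2, authorship .....
After op 3 (move_right): buffer="bfvwm" (len 5), cursors c1@1 c2@2 c3@3, authorship .....
After op 4 (insert('w')): buffer="bwfwvwwm" (len 8), cursors c1@2 c2@4 c3@6, authorship .1.2.3..
After op 5 (insert('i')): buffer="bwifwivwiwm" (len 11), cursors c1@3 c2@6 c3@9, authorship .11.22.33..
After op 6 (insert('t')): buffer="bwitfwitvwitwm" (len 14), cursors c1@4 c2@8 c3@12, authorship .111.222.333..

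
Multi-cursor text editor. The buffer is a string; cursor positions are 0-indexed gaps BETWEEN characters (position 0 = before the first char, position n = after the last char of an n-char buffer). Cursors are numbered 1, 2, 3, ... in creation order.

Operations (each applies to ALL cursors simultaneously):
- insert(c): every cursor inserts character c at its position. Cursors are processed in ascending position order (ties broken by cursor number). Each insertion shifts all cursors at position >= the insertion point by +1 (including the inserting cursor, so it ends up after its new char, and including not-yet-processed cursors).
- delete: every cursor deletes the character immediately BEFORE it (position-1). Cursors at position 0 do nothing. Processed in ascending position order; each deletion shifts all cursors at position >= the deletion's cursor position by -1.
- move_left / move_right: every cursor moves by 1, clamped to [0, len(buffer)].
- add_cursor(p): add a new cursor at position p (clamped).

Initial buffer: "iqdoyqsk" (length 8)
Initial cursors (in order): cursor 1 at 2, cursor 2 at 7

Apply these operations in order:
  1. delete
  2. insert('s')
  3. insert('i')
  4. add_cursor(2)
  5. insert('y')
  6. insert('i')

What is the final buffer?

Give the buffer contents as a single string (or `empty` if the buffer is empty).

Answer: isyiiyidoyqsiyik

Derivation:
After op 1 (delete): buffer="idoyqk" (len 6), cursors c1@1 c2@5, authorship ......
After op 2 (insert('s')): buffer="isdoyqsk" (len 8), cursors c1@2 c2@7, authorship .1....2.
After op 3 (insert('i')): buffer="isidoyqsik" (len 10), cursors c1@3 c2@9, authorship .11....22.
After op 4 (add_cursor(2)): buffer="isidoyqsik" (len 10), cursors c3@2 c1@3 c2@9, authorship .11....22.
After op 5 (insert('y')): buffer="isyiydoyqsiyk" (len 13), cursors c3@3 c1@5 c2@12, authorship .1311....222.
After op 6 (insert('i')): buffer="isyiiyidoyqsiyik" (len 16), cursors c3@4 c1@7 c2@15, authorship .133111....2222.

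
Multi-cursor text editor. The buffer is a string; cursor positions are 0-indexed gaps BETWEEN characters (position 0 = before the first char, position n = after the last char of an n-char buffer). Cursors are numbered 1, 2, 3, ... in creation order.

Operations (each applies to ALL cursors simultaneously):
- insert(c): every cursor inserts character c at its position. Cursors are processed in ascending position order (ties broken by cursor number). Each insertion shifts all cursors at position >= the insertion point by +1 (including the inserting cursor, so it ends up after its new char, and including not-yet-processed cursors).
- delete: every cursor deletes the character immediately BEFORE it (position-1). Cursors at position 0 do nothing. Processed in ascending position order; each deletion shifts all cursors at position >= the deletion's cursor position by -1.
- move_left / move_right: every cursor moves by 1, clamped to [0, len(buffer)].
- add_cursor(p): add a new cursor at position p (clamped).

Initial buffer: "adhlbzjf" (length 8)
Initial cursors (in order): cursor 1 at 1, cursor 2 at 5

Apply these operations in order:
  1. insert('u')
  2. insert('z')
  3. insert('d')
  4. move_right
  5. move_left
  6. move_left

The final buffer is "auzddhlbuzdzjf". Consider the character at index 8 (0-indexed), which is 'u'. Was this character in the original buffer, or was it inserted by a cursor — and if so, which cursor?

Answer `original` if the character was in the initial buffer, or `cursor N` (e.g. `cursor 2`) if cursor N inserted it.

After op 1 (insert('u')): buffer="audhlbuzjf" (len 10), cursors c1@2 c2@7, authorship .1....2...
After op 2 (insert('z')): buffer="auzdhlbuzzjf" (len 12), cursors c1@3 c2@9, authorship .11....22...
After op 3 (insert('d')): buffer="auzddhlbuzdzjf" (len 14), cursors c1@4 c2@11, authorship .111....222...
After op 4 (move_right): buffer="auzddhlbuzdzjf" (len 14), cursors c1@5 c2@12, authorship .111....222...
After op 5 (move_left): buffer="auzddhlbuzdzjf" (len 14), cursors c1@4 c2@11, authorship .111....222...
After op 6 (move_left): buffer="auzddhlbuzdzjf" (len 14), cursors c1@3 c2@10, authorship .111....222...
Authorship (.=original, N=cursor N): . 1 1 1 . . . . 2 2 2 . . .
Index 8: author = 2

Answer: cursor 2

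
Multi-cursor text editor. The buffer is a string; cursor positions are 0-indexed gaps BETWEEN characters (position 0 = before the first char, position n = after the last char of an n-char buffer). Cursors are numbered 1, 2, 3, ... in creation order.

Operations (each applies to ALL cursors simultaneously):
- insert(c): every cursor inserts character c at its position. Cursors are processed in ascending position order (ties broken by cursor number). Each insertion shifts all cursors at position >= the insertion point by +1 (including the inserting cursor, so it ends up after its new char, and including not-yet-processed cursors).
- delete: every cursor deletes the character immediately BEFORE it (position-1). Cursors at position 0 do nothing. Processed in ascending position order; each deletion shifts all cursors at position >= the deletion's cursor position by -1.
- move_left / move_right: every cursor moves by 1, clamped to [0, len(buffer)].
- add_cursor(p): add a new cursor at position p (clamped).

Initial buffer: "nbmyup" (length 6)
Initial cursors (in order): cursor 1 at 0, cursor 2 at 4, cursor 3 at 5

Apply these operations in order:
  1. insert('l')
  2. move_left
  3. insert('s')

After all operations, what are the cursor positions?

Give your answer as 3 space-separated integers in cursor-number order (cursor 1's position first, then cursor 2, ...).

Answer: 1 7 10

Derivation:
After op 1 (insert('l')): buffer="lnbmylulp" (len 9), cursors c1@1 c2@6 c3@8, authorship 1....2.3.
After op 2 (move_left): buffer="lnbmylulp" (len 9), cursors c1@0 c2@5 c3@7, authorship 1....2.3.
After op 3 (insert('s')): buffer="slnbmysluslp" (len 12), cursors c1@1 c2@7 c3@10, authorship 11....22.33.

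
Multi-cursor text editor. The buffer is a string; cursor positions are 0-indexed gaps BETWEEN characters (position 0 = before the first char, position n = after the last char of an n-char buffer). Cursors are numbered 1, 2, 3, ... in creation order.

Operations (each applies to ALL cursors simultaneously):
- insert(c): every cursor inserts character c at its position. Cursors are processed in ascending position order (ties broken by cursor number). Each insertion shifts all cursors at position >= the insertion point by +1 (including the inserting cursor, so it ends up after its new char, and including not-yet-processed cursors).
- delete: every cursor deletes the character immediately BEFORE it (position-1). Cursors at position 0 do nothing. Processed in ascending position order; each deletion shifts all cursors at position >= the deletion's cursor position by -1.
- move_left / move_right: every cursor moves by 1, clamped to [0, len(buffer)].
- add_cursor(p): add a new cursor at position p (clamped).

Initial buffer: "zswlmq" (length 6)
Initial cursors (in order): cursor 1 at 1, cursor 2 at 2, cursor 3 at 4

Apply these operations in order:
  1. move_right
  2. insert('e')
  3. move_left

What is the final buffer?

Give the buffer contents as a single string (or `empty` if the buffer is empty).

After op 1 (move_right): buffer="zswlmq" (len 6), cursors c1@2 c2@3 c3@5, authorship ......
After op 2 (insert('e')): buffer="zsewelmeq" (len 9), cursors c1@3 c2@5 c3@8, authorship ..1.2..3.
After op 3 (move_left): buffer="zsewelmeq" (len 9), cursors c1@2 c2@4 c3@7, authorship ..1.2..3.

Answer: zsewelmeq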